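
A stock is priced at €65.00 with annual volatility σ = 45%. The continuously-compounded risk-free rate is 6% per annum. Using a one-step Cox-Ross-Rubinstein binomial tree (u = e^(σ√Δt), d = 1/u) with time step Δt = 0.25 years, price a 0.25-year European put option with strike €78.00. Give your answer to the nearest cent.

€13.44

CRR parameters: u = e^(σ√Δt) = e^(0.45·√0.25) = 1.2523, d = 1/u = 0.7985
Per-period rate: rΔt = 0.06·0.25 = 0.015, so R = e^0.015 = 1.0151
Risk-neutral probability p = (e^0.015 − 0.7985)/(1.2523 − 0.7985) = 0.2166/0.4538 = 0.4773
Terminal stock prices: S_u = 81.4, S_d = 51.9
Terminal payoffs (K − S): max(-3.401, 0) = 0, max(26.1, 0) = 26.1
Node 0 (S = 65): V_0 = e^(−0.015)·[0.4773·0.0000 + 0.5227·26.0964] = 13.4378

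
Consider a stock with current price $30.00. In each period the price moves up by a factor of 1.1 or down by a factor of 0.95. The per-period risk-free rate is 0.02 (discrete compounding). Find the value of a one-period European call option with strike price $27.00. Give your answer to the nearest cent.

$3.53

Risk-neutral probability p = (1 + 0.02 − 0.95)/(1.1 − 0.95) = 0.0700/0.1500 = 0.4667
Terminal stock prices: S_u = 33, S_d = 28.5
Terminal payoffs (S − K): max(6, 0) = 6, max(1.5, 0) = 1.5
Node 0 (S = 30): V_0 = 1/1.02·[0.4667·6.0000 + 0.5333·1.5000] = 3.5294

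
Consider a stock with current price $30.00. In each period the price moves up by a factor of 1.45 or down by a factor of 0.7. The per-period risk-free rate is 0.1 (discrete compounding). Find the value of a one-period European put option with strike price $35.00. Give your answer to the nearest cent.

Risk-neutral probability p = (1 + 0.1 − 0.7)/(1.45 − 0.7) = 0.4000/0.7500 = 0.5333
Terminal stock prices: S_u = 43.5, S_d = 21
Terminal payoffs (K − S): max(-8.5, 0) = 0, max(14, 0) = 14
Node 0 (S = 30): V_0 = 1/1.1·[0.5333·0.0000 + 0.4667·14.0000] = 5.9394

$5.94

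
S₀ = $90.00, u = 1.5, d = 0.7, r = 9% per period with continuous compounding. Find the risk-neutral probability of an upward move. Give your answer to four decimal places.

Risk-neutral probability p = (e^0.09 − 0.7)/(1.5 − 0.7) = 0.3942/0.8000 = 0.4927

p = 0.4927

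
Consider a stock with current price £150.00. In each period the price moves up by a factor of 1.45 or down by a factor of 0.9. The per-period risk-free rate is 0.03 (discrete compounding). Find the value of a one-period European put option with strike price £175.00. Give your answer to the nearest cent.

£29.66

Risk-neutral probability p = (1 + 0.03 − 0.9)/(1.45 − 0.9) = 0.1300/0.5500 = 0.2364
Terminal stock prices: S_u = 217.5, S_d = 135
Terminal payoffs (K − S): max(-42.5, 0) = 0, max(40, 0) = 40
Node 0 (S = 150): V_0 = 1/1.03·[0.2364·0.0000 + 0.7636·40.0000] = 29.6558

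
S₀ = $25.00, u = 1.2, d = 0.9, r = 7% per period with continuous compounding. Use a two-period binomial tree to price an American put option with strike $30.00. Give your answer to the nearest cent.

$5.00

Risk-neutral probability p = (e^0.07 − 0.9)/(1.2 − 0.9) = 0.1725/0.3000 = 0.5750
Terminal stock prices: S_uu = 36, S_ud = 27, S_dd = 20.25
Terminal payoffs (K − S): max(-6, 0) = 0, max(3, 0) = 3, max(9.75, 0) = 9.75
Node u (S = 30): continuation = e^(−0.07)·[0.5750·0.0000 + 0.4250·3.0000] = 1.1887; exercise value = 0.0000 ≤ continuation, so V_u = 1.1887
Node d (S = 22.5): continuation = e^(−0.07)·[0.5750·3.0000 + 0.4250·9.7500] = 5.4718; exercise value = 7.5000 > continuation, so V_d = 7.5000 (exercise)
Node 0 (S = 25): continuation = e^(−0.07)·[0.5750·1.1887 + 0.4250·7.5000] = 3.6092; exercise value = 5.0000 > continuation, so V_0 = 5.0000 (exercise)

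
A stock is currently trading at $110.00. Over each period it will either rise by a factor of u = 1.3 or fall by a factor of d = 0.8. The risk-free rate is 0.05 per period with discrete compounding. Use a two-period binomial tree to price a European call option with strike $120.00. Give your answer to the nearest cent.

Risk-neutral probability p = (1 + 0.05 − 0.8)/(1.3 − 0.8) = 0.2500/0.5000 = 0.5000
Terminal stock prices: S_uu = 185.9, S_ud = 114.4, S_dd = 70.4
Terminal payoffs (S − K): max(65.9, 0) = 65.9, max(-5.6, 0) = 0, max(-49.6, 0) = 0
Node u (S = 143): V_u = 1/1.05·[0.5000·65.9000 + 0.5000·0.0000] = 31.3810
Node d (S = 88): V_d = 1/1.05·[0.5000·0.0000 + 0.5000·0.0000] = 0.0000
Node 0 (S = 110): V_0 = 1/1.05·[0.5000·31.3810 + 0.5000·0.0000] = 14.9433

$14.94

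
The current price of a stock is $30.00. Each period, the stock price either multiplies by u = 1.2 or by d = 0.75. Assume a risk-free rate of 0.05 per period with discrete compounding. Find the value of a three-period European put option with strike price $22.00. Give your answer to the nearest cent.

$0.63

Risk-neutral probability p = (1 + 0.05 − 0.75)/(1.2 − 0.75) = 0.3000/0.4500 = 0.6667
Terminal stock prices: S_uuu = 51.84, S_uud = 32.4, S_udd = 20.25, S_ddd = 12.66
Terminal payoffs (K − S): max(-29.84, 0) = 0, max(-10.4, 0) = 0, max(1.75, 0) = 1.75, max(9.344, 0) = 9.344
Node uu (S = 43.2): V_uu = 1/1.05·[0.6667·0.0000 + 0.3333·0.0000] = 0.0000
Node ud (S = 27): V_ud = 1/1.05·[0.6667·0.0000 + 0.3333·1.7500] = 0.5556
Node dd (S = 16.88): V_dd = 1/1.05·[0.6667·1.7500 + 0.3333·9.3438] = 4.0774
Node u (S = 36): V_u = 1/1.05·[0.6667·0.0000 + 0.3333·0.5556] = 0.1764
Node d (S = 22.5): V_d = 1/1.05·[0.6667·0.5556 + 0.3333·4.0774] = 1.6471
Node 0 (S = 30): V_0 = 1/1.05·[0.6667·0.1764 + 0.3333·1.6471] = 0.6349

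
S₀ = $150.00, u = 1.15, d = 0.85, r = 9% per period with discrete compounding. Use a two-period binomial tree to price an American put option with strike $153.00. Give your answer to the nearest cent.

Risk-neutral probability p = (1 + 0.09 − 0.85)/(1.15 − 0.85) = 0.2400/0.3000 = 0.8000
Terminal stock prices: S_uu = 198.4, S_ud = 146.6, S_dd = 108.4
Terminal payoffs (K − S): max(-45.37, 0) = 0, max(6.375, 0) = 6.375, max(44.63, 0) = 44.63
Node u (S = 172.5): continuation = 1/1.09·[0.8000·0.0000 + 0.2000·6.3750] = 1.1697; exercise value = 0.0000 ≤ continuation, so V_u = 1.1697
Node d (S = 127.5): continuation = 1/1.09·[0.8000·6.3750 + 0.2000·44.6250] = 12.8670; exercise value = 25.5000 > continuation, so V_d = 25.5000 (exercise)
Node 0 (S = 150): continuation = 1/1.09·[0.8000·1.1697 + 0.2000·25.5000] = 5.5374; exercise value = 3.0000 ≤ continuation, so V_0 = 5.5374

$5.54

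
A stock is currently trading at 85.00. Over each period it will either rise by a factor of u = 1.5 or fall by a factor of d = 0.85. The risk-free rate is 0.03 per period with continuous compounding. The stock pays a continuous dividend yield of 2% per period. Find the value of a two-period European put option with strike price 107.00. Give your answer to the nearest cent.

24.39

Per-period risk-free factor R = e^0.03 = 1.0305; dividend-adjusted growth = e^(0.03−0.02) = 1.0101.
Risk-neutral probability p = (1.0101 − 0.85)/(1.5 − 0.85) = 0.1601/0.6500 = 0.2462
Terminal stock prices: S_uu = 191.2, S_ud = 108.4, S_dd = 61.41
Terminal payoffs (K − S): max(-84.25, 0) = 0, max(-1.375, 0) = 0, max(45.59, 0) = 45.59
Node u (S = 127.5): V_u = e^(−0.03)·[0.2462·0.0000 + 0.7538·0.0000] = 0.0000
Node d (S = 72.25): V_d = e^(−0.03)·[0.2462·0.0000 + 0.7538·45.5875] = 33.3469
Node 0 (S = 85): V_0 = e^(−0.03)·[0.2462·0.0000 + 0.7538·33.3469] = 24.3930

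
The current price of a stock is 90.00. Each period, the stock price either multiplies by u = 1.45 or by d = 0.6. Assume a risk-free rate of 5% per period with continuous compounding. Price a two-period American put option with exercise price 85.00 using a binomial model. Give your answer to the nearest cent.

15.34

Risk-neutral probability p = (e^0.05 − 0.6)/(1.45 − 0.6) = 0.4513/0.8500 = 0.5309
Terminal stock prices: S_uu = 189.2, S_ud = 78.3, S_dd = 32.4
Terminal payoffs (K − S): max(-104.2, 0) = 0, max(6.7, 0) = 6.7, max(52.6, 0) = 52.6
Node u (S = 130.5): continuation = e^(−0.05)·[0.5309·0.0000 + 0.4691·6.7000] = 2.9896; exercise value = 0.0000 ≤ continuation, so V_u = 2.9896
Node d (S = 54): continuation = e^(−0.05)·[0.5309·6.7000 + 0.4691·52.6000] = 26.8545; exercise value = 31.0000 > continuation, so V_d = 31.0000 (exercise)
Node 0 (S = 90): continuation = e^(−0.05)·[0.5309·2.9896 + 0.4691·31.0000] = 15.3425; exercise value = 0.0000 ≤ continuation, so V_0 = 15.3425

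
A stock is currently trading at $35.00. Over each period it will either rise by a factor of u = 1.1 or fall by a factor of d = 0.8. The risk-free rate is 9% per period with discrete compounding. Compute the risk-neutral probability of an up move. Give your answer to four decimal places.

p = 0.9667

Risk-neutral probability p = (1 + 0.09 − 0.8)/(1.1 − 0.8) = 0.2900/0.3000 = 0.9667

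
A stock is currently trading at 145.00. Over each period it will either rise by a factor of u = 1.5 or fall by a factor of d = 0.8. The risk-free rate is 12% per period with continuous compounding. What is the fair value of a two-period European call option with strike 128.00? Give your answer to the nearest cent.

Risk-neutral probability p = (e^0.12 − 0.8)/(1.5 − 0.8) = 0.3275/0.7000 = 0.4679
Terminal stock prices: S_uu = 326.2, S_ud = 174, S_dd = 92.8
Terminal payoffs (S − K): max(198.2, 0) = 198.2, max(46, 0) = 46, max(-35.2, 0) = 0
Node u (S = 217.5): V_u = e^(−0.12)·[0.4679·198.2500 + 0.5321·46.0000] = 103.9742
Node d (S = 116): V_d = e^(−0.12)·[0.4679·46.0000 + 0.5321·0.0000] = 19.0876
Node 0 (S = 145): V_0 = e^(−0.12)·[0.4679·103.9742 + 0.5321·19.0876] = 52.1527

52.15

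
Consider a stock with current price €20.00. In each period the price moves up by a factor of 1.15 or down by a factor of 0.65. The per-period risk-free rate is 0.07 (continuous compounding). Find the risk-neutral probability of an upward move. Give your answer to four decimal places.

p = 0.8450

Risk-neutral probability p = (e^0.07 − 0.65)/(1.15 − 0.65) = 0.4225/0.5000 = 0.8450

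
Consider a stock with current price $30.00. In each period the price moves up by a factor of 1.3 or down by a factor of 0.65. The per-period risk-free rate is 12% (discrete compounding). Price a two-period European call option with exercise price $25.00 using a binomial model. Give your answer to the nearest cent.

$10.82

Risk-neutral probability p = (1 + 0.12 − 0.65)/(1.3 − 0.65) = 0.4700/0.6500 = 0.7231
Terminal stock prices: S_uu = 50.7, S_ud = 25.35, S_dd = 12.68
Terminal payoffs (S − K): max(25.7, 0) = 25.7, max(0.35, 0) = 0.35, max(-12.32, 0) = 0
Node u (S = 39): V_u = 1/1.12·[0.7231·25.7000 + 0.2769·0.3500] = 16.6786
Node d (S = 19.5): V_d = 1/1.12·[0.7231·0.3500 + 0.2769·0.0000] = 0.2260
Node 0 (S = 30): V_0 = 1/1.12·[0.7231·16.6786 + 0.2769·0.2260] = 10.8236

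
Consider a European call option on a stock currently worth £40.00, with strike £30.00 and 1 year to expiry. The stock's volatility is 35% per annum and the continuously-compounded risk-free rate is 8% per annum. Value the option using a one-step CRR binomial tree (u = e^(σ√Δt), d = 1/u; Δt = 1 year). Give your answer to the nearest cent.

CRR parameters: u = e^(σ√Δt) = e^(0.35·√1) = 1.4191, d = 1/u = 0.7047
Per-period rate: rΔt = 0.08·1 = 0.08, so R = e^0.08 = 1.0833
Risk-neutral probability p = (e^0.08 − 0.7047)/(1.4191 − 0.7047) = 0.3786/0.7144 = 0.5300
Terminal stock prices: S_u = 56.76, S_d = 28.19
Terminal payoffs (S − K): max(26.76, 0) = 26.76, max(-1.812, 0) = 0
Node 0 (S = 40): V_0 = e^(−0.08)·[0.5300·26.7627 + 0.4700·0.0000] = 13.0929

£13.09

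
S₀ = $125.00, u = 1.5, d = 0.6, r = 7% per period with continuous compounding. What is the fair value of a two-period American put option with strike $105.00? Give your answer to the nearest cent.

Risk-neutral probability p = (e^0.07 − 0.6)/(1.5 − 0.6) = 0.4725/0.9000 = 0.5250
Terminal stock prices: S_uu = 281.2, S_ud = 112.5, S_dd = 45
Terminal payoffs (K − S): max(-176.2, 0) = 0, max(-7.5, 0) = 0, max(60, 0) = 60
Node u (S = 187.5): continuation = e^(−0.07)·[0.5250·0.0000 + 0.4750·0.0000] = 0.0000; exercise value = 0.0000 ≤ continuation, so V_u = 0.0000
Node d (S = 75): continuation = e^(−0.07)·[0.5250·0.0000 + 0.4750·60.0000] = 26.5727; exercise value = 30.0000 > continuation, so V_d = 30.0000 (exercise)
Node 0 (S = 125): continuation = e^(−0.07)·[0.5250·0.0000 + 0.4750·30.0000] = 13.2864; exercise value = 0.0000 ≤ continuation, so V_0 = 13.2864

$13.29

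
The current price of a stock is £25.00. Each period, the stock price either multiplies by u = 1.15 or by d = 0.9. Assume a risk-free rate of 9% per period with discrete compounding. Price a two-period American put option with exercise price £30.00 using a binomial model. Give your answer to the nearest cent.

Risk-neutral probability p = (1 + 0.09 − 0.9)/(1.15 − 0.9) = 0.1900/0.2500 = 0.7600
Terminal stock prices: S_uu = 33.06, S_ud = 25.87, S_dd = 20.25
Terminal payoffs (K − S): max(-3.062, 0) = 0, max(4.125, 0) = 4.125, max(9.75, 0) = 9.75
Node u (S = 28.75): continuation = 1/1.09·[0.7600·0.0000 + 0.2400·4.1250] = 0.9083; exercise value = 1.2500 > continuation, so V_u = 1.2500 (exercise)
Node d (S = 22.5): continuation = 1/1.09·[0.7600·4.1250 + 0.2400·9.7500] = 5.0229; exercise value = 7.5000 > continuation, so V_d = 7.5000 (exercise)
Node 0 (S = 25): continuation = 1/1.09·[0.7600·1.2500 + 0.2400·7.5000] = 2.5229; exercise value = 5.0000 > continuation, so V_0 = 5.0000 (exercise)

£5.00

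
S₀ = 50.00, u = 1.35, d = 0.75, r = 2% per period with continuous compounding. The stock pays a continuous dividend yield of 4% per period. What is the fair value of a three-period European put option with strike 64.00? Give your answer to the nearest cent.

Per-period risk-free factor R = e^0.02 = 1.0202; dividend-adjusted growth = e^(0.02−0.04) = 0.9802.
Risk-neutral probability p = (0.9802 − 0.75)/(1.35 − 0.75) = 0.2302/0.6000 = 0.3837
Terminal stock prices: S_uuu = 123, S_uud = 68.34, S_udd = 37.97, S_ddd = 21.09
Terminal payoffs (K − S): max(-59.02, 0) = 0, max(-4.344, 0) = 0, max(26.03, 0) = 26.03, max(42.91, 0) = 42.91
Node uu (S = 91.13): V_uu = e^(−0.02)·[0.3837·0.0000 + 0.6163·0.0000] = 0.0000
Node ud (S = 50.62): V_ud = e^(−0.02)·[0.3837·0.0000 + 0.6163·26.0312] = 15.7263
Node dd (S = 28.12): V_dd = e^(−0.02)·[0.3837·26.0312 + 0.6163·42.9062] = 35.7105
Node u (S = 67.5): V_u = e^(−0.02)·[0.3837·0.0000 + 0.6163·15.7263] = 9.5007
Node d (S = 37.5): V_d = e^(−0.02)·[0.3837·15.7263 + 0.6163·35.7105] = 27.4880
Node 0 (S = 50): V_0 = e^(−0.02)·[0.3837·9.5007 + 0.6163·27.4880] = 20.1793

20.18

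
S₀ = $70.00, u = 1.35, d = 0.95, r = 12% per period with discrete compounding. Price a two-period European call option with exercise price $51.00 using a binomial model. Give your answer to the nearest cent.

$29.34

Risk-neutral probability p = (1 + 0.12 − 0.95)/(1.35 − 0.95) = 0.1700/0.4000 = 0.4250
Terminal stock prices: S_uu = 127.6, S_ud = 89.77, S_dd = 63.17
Terminal payoffs (S − K): max(76.58, 0) = 76.58, max(38.77, 0) = 38.77, max(12.17, 0) = 12.17
Node u (S = 94.5): V_u = 1/1.12·[0.4250·76.5750 + 0.5750·38.7750] = 48.9643
Node d (S = 66.5): V_d = 1/1.12·[0.4250·38.7750 + 0.5750·12.1750] = 20.9643
Node 0 (S = 70): V_0 = 1/1.12·[0.4250·48.9643 + 0.5750·20.9643] = 29.3431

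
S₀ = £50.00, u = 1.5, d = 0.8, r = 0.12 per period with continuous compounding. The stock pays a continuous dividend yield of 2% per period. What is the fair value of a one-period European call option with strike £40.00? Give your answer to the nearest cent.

Per-period risk-free factor R = e^0.12 = 1.1275; dividend-adjusted growth = e^(0.12−0.02) = 1.1052.
Risk-neutral probability p = (1.1052 − 0.8)/(1.5 − 0.8) = 0.3052/0.7000 = 0.4360
Terminal stock prices: S_u = 75, S_d = 40
Terminal payoffs (S − K): max(35, 0) = 35, max(0, 0) = 0
Node 0 (S = 50): V_0 = e^(−0.12)·[0.4360·35.0000 + 0.5640·0.0000] = 13.5331

£13.53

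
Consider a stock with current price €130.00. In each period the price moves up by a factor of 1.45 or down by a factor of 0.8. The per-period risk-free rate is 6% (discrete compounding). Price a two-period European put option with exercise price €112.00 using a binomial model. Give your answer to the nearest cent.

€9.23

Risk-neutral probability p = (1 + 0.06 − 0.8)/(1.45 − 0.8) = 0.2600/0.6500 = 0.4000
Terminal stock prices: S_uu = 273.3, S_ud = 150.8, S_dd = 83.2
Terminal payoffs (K − S): max(-161.3, 0) = 0, max(-38.8, 0) = 0, max(28.8, 0) = 28.8
Node u (S = 188.5): V_u = 1/1.06·[0.4000·0.0000 + 0.6000·0.0000] = 0.0000
Node d (S = 104): V_d = 1/1.06·[0.4000·0.0000 + 0.6000·28.8000] = 16.3019
Node 0 (S = 130): V_0 = 1/1.06·[0.4000·0.0000 + 0.6000·16.3019] = 9.2275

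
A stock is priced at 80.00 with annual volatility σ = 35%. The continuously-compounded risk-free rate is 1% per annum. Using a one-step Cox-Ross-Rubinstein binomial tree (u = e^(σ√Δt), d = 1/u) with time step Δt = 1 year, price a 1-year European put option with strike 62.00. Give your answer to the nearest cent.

CRR parameters: u = e^(σ√Δt) = e^(0.35·√1) = 1.4191, d = 1/u = 0.7047
Per-period rate: rΔt = 0.01·1 = 0.01, so R = e^0.01 = 1.0101
Risk-neutral probability p = (e^0.01 − 0.7047)/(1.4191 − 0.7047) = 0.3054/0.7144 = 0.4275
Terminal stock prices: S_u = 113.5, S_d = 56.38
Terminal payoffs (K − S): max(-51.53, 0) = 0, max(5.625, 0) = 5.625
Node 0 (S = 80): V_0 = e^(−0.01)·[0.4275·0.0000 + 0.5725·5.6250] = 3.1885

3.19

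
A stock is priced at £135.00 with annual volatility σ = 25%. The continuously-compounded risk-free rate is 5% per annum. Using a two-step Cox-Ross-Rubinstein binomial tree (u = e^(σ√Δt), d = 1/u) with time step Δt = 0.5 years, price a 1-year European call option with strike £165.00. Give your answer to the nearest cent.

CRR parameters: u = e^(σ√Δt) = e^(0.25·√0.5) = 1.1934, d = 1/u = 0.8380
Per-period rate: rΔt = 0.05·0.5 = 0.025, so R = e^0.025 = 1.0253
Risk-neutral probability p = (e^0.025 − 0.8380)/(1.1934 − 0.8380) = 0.1873/0.3554 = 0.5272
Terminal stock prices: S_uu = 192.3, S_ud = 135, S_dd = 94.8
Terminal payoffs (S − K): max(27.26, 0) = 27.26, max(-30, 0) = 0, max(-70.2, 0) = 0
Node u (S = 161.1): V_u = e^(−0.025)·[0.5272·27.2561 + 0.4728·0.0000] = 14.0133
Node d (S = 113.1): V_d = e^(−0.025)·[0.5272·0.0000 + 0.4728·0.0000] = 0.0000
Node 0 (S = 135): V_0 = e^(−0.025)·[0.5272·14.0133 + 0.4728·0.0000] = 7.2047

£7.20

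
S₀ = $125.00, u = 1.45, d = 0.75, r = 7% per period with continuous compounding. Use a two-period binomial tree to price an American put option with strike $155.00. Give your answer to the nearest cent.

$34.91

Risk-neutral probability p = (e^0.07 − 0.75)/(1.45 − 0.75) = 0.3225/0.7000 = 0.4607
Terminal stock prices: S_uu = 262.8, S_ud = 135.9, S_dd = 70.31
Terminal payoffs (K − S): max(-107.8, 0) = 0, max(19.06, 0) = 19.06, max(84.69, 0) = 84.69
Node u (S = 181.2): continuation = e^(−0.07)·[0.4607·0.0000 + 0.5393·19.0625] = 9.5849; exercise value = 0.0000 ≤ continuation, so V_u = 9.5849
Node d (S = 93.75): continuation = e^(−0.07)·[0.4607·19.0625 + 0.5393·84.6875] = 50.7710; exercise value = 61.2500 > continuation, so V_d = 61.2500 (exercise)
Node 0 (S = 125): continuation = e^(−0.07)·[0.4607·9.5849 + 0.5393·61.2500] = 34.9149; exercise value = 30.0000 ≤ continuation, so V_0 = 34.9149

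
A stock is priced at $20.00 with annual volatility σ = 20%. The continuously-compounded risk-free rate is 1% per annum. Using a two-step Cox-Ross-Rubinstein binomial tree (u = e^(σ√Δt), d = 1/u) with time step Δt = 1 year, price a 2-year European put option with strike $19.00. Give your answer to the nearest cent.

$1.51

CRR parameters: u = e^(σ√Δt) = e^(0.2·√1) = 1.2214, d = 1/u = 0.8187
Per-period rate: rΔt = 0.01·1 = 0.01, so R = e^0.01 = 1.0101
Risk-neutral probability p = (e^0.01 − 0.8187)/(1.2214 − 0.8187) = 0.1913/0.4027 = 0.4751
Terminal stock prices: S_uu = 29.84, S_ud = 20, S_dd = 13.41
Terminal payoffs (K − S): max(-10.84, 0) = 0, max(-1, 0) = 0, max(5.594, 0) = 5.594
Node u (S = 24.43): V_u = e^(−0.01)·[0.4751·0.0000 + 0.5249·0.0000] = 0.0000
Node d (S = 16.37): V_d = e^(−0.01)·[0.4751·0.0000 + 0.5249·5.5936] = 2.9067
Node 0 (S = 20): V_0 = e^(−0.01)·[0.4751·0.0000 + 0.5249·2.9067] = 1.5105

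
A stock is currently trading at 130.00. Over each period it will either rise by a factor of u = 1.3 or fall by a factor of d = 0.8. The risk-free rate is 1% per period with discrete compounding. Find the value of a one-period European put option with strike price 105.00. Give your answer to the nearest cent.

0.57

Risk-neutral probability p = (1 + 0.01 − 0.8)/(1.3 − 0.8) = 0.2100/0.5000 = 0.4200
Terminal stock prices: S_u = 169, S_d = 104
Terminal payoffs (K − S): max(-64, 0) = 0, max(1, 0) = 1
Node 0 (S = 130): V_0 = 1/1.01·[0.4200·0.0000 + 0.5800·1.0000] = 0.5743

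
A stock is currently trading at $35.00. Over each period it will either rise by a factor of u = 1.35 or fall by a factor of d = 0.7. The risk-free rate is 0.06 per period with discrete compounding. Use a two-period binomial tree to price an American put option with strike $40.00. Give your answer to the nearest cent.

$8.05

Risk-neutral probability p = (1 + 0.06 − 0.7)/(1.35 − 0.7) = 0.3600/0.6500 = 0.5538
Terminal stock prices: S_uu = 63.79, S_ud = 33.07, S_dd = 17.15
Terminal payoffs (K − S): max(-23.79, 0) = 0, max(6.925, 0) = 6.925, max(22.85, 0) = 22.85
Node u (S = 47.25): continuation = 1/1.06·[0.5538·0.0000 + 0.4462·6.9250] = 2.9147; exercise value = 0.0000 ≤ continuation, so V_u = 2.9147
Node d (S = 24.5): continuation = 1/1.06·[0.5538·6.9250 + 0.4462·22.8500] = 13.2358; exercise value = 15.5000 > continuation, so V_d = 15.5000 (exercise)
Node 0 (S = 35): continuation = 1/1.06·[0.5538·2.9147 + 0.4462·15.5000] = 8.0469; exercise value = 5.0000 ≤ continuation, so V_0 = 8.0469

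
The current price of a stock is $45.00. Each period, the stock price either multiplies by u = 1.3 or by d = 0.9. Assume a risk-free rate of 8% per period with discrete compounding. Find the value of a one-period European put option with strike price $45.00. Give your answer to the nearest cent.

Risk-neutral probability p = (1 + 0.08 − 0.9)/(1.3 − 0.9) = 0.1800/0.4000 = 0.4500
Terminal stock prices: S_u = 58.5, S_d = 40.5
Terminal payoffs (K − S): max(-13.5, 0) = 0, max(4.5, 0) = 4.5
Node 0 (S = 45): V_0 = 1/1.08·[0.4500·0.0000 + 0.5500·4.5000] = 2.2917

$2.29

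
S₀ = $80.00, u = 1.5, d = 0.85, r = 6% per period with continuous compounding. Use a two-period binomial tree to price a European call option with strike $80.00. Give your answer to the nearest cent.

Risk-neutral probability p = (e^0.06 − 0.85)/(1.5 − 0.85) = 0.2118/0.6500 = 0.3259
Terminal stock prices: S_uu = 180, S_ud = 102, S_dd = 57.8
Terminal payoffs (S − K): max(100, 0) = 100, max(22, 0) = 22, max(-22.2, 0) = 0
Node u (S = 120): V_u = e^(−0.06)·[0.3259·100.0000 + 0.6741·22.0000] = 44.6588
Node d (S = 68): V_d = e^(−0.06)·[0.3259·22.0000 + 0.6741·0.0000] = 6.7523
Node 0 (S = 80): V_0 = e^(−0.06)·[0.3259·44.6588 + 0.6741·6.7523] = 17.9935

$17.99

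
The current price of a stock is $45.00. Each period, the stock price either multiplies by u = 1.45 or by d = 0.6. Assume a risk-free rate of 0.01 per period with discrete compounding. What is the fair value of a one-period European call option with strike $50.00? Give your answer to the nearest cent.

Risk-neutral probability p = (1 + 0.01 − 0.6)/(1.45 − 0.6) = 0.4100/0.8500 = 0.4824
Terminal stock prices: S_u = 65.25, S_d = 27
Terminal payoffs (S − K): max(15.25, 0) = 15.25, max(-23, 0) = 0
Node 0 (S = 45): V_0 = 1/1.01·[0.4824·15.2500 + 0.5176·0.0000] = 7.2831

$7.28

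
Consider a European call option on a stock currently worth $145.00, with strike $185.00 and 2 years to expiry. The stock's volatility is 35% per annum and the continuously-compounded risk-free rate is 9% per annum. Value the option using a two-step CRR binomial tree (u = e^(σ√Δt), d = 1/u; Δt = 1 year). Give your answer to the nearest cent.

$26.57

CRR parameters: u = e^(σ√Δt) = e^(0.35·√1) = 1.4191, d = 1/u = 0.7047
Per-period rate: rΔt = 0.09·1 = 0.09, so R = e^0.09 = 1.0942
Risk-neutral probability p = (e^0.09 − 0.7047)/(1.4191 − 0.7047) = 0.3895/0.7144 = 0.5452
Terminal stock prices: S_uu = 292, S_ud = 145, S_dd = 72
Terminal payoffs (S − K): max(107, 0) = 107, max(-40, 0) = 0, max(-113, 0) = 0
Node u (S = 205.8): V_u = e^(−0.09)·[0.5452·106.9941 + 0.4548·0.0000] = 53.3134
Node d (S = 102.2): V_d = e^(−0.09)·[0.5452·0.0000 + 0.4548·0.0000] = 0.0000
Node 0 (S = 145): V_0 = e^(−0.09)·[0.5452·53.3134 + 0.4548·0.0000] = 26.5652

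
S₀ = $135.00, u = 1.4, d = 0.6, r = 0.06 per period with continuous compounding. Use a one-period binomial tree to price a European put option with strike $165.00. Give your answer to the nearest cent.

Risk-neutral probability p = (e^0.06 − 0.6)/(1.4 − 0.6) = 0.4618/0.8000 = 0.5773
Terminal stock prices: S_u = 189, S_d = 81
Terminal payoffs (K − S): max(-24, 0) = 0, max(84, 0) = 84
Node 0 (S = 135): V_0 = e^(−0.06)·[0.5773·0.0000 + 0.4227·84.0000] = 33.4394

$33.44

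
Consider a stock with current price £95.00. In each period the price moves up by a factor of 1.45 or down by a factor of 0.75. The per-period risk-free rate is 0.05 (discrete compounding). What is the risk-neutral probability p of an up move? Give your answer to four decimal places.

Risk-neutral probability p = (1 + 0.05 − 0.75)/(1.45 − 0.75) = 0.3000/0.7000 = 0.4286

p = 0.4286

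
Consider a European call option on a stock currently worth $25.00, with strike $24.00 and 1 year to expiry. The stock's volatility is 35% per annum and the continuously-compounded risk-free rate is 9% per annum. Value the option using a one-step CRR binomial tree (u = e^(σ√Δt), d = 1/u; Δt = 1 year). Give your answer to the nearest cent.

$5.72

CRR parameters: u = e^(σ√Δt) = e^(0.35·√1) = 1.4191, d = 1/u = 0.7047
Per-period rate: rΔt = 0.09·1 = 0.09, so R = e^0.09 = 1.0942
Risk-neutral probability p = (e^0.09 − 0.7047)/(1.4191 − 0.7047) = 0.3895/0.7144 = 0.5452
Terminal stock prices: S_u = 35.48, S_d = 17.62
Terminal payoffs (S − K): max(11.48, 0) = 11.48, max(-6.383, 0) = 0
Node 0 (S = 25): V_0 = e^(−0.09)·[0.5452·11.4767 + 0.4548·0.0000] = 5.7186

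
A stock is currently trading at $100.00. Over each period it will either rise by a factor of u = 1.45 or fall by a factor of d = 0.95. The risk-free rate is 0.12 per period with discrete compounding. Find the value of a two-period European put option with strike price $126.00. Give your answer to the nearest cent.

$12.41

Risk-neutral probability p = (1 + 0.12 − 0.95)/(1.45 − 0.95) = 0.1700/0.5000 = 0.3400
Terminal stock prices: S_uu = 210.2, S_ud = 137.8, S_dd = 90.25
Terminal payoffs (K − S): max(-84.25, 0) = 0, max(-11.75, 0) = 0, max(35.75, 0) = 35.75
Node u (S = 145): V_u = 1/1.12·[0.3400·0.0000 + 0.6600·0.0000] = 0.0000
Node d (S = 95): V_d = 1/1.12·[0.3400·0.0000 + 0.6600·35.7500] = 21.0670
Node 0 (S = 100): V_0 = 1/1.12·[0.3400·0.0000 + 0.6600·21.0670] = 12.4145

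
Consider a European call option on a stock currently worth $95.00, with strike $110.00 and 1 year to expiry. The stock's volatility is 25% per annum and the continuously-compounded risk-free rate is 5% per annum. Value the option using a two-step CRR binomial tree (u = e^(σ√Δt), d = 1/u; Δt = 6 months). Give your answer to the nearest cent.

$6.69

CRR parameters: u = e^(σ√Δt) = e^(0.25·√0.5) = 1.1934, d = 1/u = 0.8380
Per-period rate: rΔt = 0.05·0.5 = 0.025, so R = e^0.025 = 1.0253
Risk-neutral probability p = (e^0.025 − 0.8380)/(1.1934 − 0.8380) = 0.1873/0.3554 = 0.5272
Terminal stock prices: S_uu = 135.3, S_ud = 95, S_dd = 66.71
Terminal payoffs (S − K): max(25.29, 0) = 25.29, max(-15, 0) = 0, max(-43.29, 0) = 0
Node u (S = 113.4): V_u = e^(−0.025)·[0.5272·25.2913 + 0.4728·0.0000] = 13.0032
Node d (S = 79.61): V_d = e^(−0.025)·[0.5272·0.0000 + 0.4728·0.0000] = 0.0000
Node 0 (S = 95): V_0 = e^(−0.025)·[0.5272·13.0032 + 0.4728·0.0000] = 6.6854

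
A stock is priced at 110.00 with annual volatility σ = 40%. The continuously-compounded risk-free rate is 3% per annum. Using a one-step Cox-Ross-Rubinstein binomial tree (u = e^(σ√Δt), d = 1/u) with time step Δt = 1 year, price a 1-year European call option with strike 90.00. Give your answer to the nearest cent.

CRR parameters: u = e^(σ√Δt) = e^(0.4·√1) = 1.4918, d = 1/u = 0.6703
Per-period rate: rΔt = 0.03·1 = 0.03, so R = e^0.03 = 1.0305
Risk-neutral probability p = (e^0.03 − 0.6703)/(1.4918 − 0.6703) = 0.3601/0.8215 = 0.4384
Terminal stock prices: S_u = 164.1, S_d = 73.74
Terminal payoffs (S − K): max(74.1, 0) = 74.1, max(-16.26, 0) = 0
Node 0 (S = 110): V_0 = e^(−0.03)·[0.4384·74.1007 + 0.5616·0.0000] = 31.5245

31.52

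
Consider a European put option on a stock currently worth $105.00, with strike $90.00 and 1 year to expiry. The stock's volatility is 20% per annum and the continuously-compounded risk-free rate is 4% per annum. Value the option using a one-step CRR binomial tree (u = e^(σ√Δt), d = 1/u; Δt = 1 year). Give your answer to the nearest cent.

$1.74

CRR parameters: u = e^(σ√Δt) = e^(0.2·√1) = 1.2214, d = 1/u = 0.8187
Per-period rate: rΔt = 0.04·1 = 0.04, so R = e^0.04 = 1.0408
Risk-neutral probability p = (e^0.04 − 0.8187)/(1.2214 − 0.8187) = 0.2221/0.4027 = 0.5515
Terminal stock prices: S_u = 128.2, S_d = 85.97
Terminal payoffs (K − S): max(-38.25, 0) = 0, max(4.033, 0) = 4.033
Node 0 (S = 105): V_0 = e^(−0.04)·[0.5515·0.0000 + 0.4485·4.0333] = 1.7379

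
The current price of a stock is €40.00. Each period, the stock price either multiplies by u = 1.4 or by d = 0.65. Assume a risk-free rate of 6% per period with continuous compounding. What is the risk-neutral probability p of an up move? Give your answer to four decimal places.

Risk-neutral probability p = (e^0.06 − 0.65)/(1.4 − 0.65) = 0.4118/0.7500 = 0.5491

p = 0.5491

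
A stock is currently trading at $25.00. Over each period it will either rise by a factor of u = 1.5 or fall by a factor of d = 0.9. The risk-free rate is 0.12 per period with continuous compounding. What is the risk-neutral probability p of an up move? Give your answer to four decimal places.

Risk-neutral probability p = (e^0.12 − 0.9)/(1.5 − 0.9) = 0.2275/0.6000 = 0.3792

p = 0.3792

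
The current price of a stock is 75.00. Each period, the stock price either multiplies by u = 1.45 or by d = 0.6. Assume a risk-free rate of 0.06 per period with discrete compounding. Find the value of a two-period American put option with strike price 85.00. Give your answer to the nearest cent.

Risk-neutral probability p = (1 + 0.06 − 0.6)/(1.45 − 0.6) = 0.4600/0.8500 = 0.5412
Terminal stock prices: S_uu = 157.7, S_ud = 65.25, S_dd = 27
Terminal payoffs (K − S): max(-72.69, 0) = 0, max(19.75, 0) = 19.75, max(58, 0) = 58
Node u (S = 108.8): continuation = 1/1.06·[0.5412·0.0000 + 0.4588·19.7500] = 8.5488; exercise value = 0.0000 ≤ continuation, so V_u = 8.5488
Node d (S = 45): continuation = 1/1.06·[0.5412·19.7500 + 0.4588·58.0000] = 35.1887; exercise value = 40.0000 > continuation, so V_d = 40.0000 (exercise)
Node 0 (S = 75): continuation = 1/1.06·[0.5412·8.5488 + 0.4588·40.0000] = 21.6787; exercise value = 10.0000 ≤ continuation, so V_0 = 21.6787

21.68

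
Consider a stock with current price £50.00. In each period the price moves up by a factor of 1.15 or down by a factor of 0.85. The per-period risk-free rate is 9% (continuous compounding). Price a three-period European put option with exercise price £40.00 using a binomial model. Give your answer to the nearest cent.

Risk-neutral probability p = (e^0.09 − 0.85)/(1.15 − 0.85) = 0.2442/0.3000 = 0.8139
Terminal stock prices: S_uuu = 76.04, S_uud = 56.21, S_udd = 41.54, S_ddd = 30.71
Terminal payoffs (K − S): max(-36.04, 0) = 0, max(-16.21, 0) = 0, max(-1.544, 0) = 0, max(9.294, 0) = 9.294
Node uu (S = 66.12): V_uu = e^(−0.09)·[0.8139·0.0000 + 0.1861·0.0000] = 0.0000
Node ud (S = 48.87): V_ud = e^(−0.09)·[0.8139·0.0000 + 0.1861·0.0000] = 0.0000
Node dd (S = 36.12): V_dd = e^(−0.09)·[0.8139·0.0000 + 0.1861·9.2938] = 1.5806
Node u (S = 57.5): V_u = e^(−0.09)·[0.8139·0.0000 + 0.1861·0.0000] = 0.0000
Node d (S = 42.5): V_d = e^(−0.09)·[0.8139·0.0000 + 0.1861·1.5806] = 0.2688
Node 0 (S = 50): V_0 = e^(−0.09)·[0.8139·0.0000 + 0.1861·0.2688] = 0.0457

£0.05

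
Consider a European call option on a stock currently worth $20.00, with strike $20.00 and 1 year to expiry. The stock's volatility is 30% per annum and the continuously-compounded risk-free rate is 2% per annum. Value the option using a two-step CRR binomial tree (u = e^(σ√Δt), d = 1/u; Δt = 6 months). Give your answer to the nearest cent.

CRR parameters: u = e^(σ√Δt) = e^(0.3·√0.5) = 1.2363, d = 1/u = 0.8089
Per-period rate: rΔt = 0.02·0.5 = 0.01, so R = e^0.01 = 1.0101
Risk-neutral probability p = (e^0.01 − 0.8089)/(1.2363 − 0.8089) = 0.2012/0.4275 = 0.4707
Terminal stock prices: S_uu = 30.57, S_ud = 20, S_dd = 13.09
Terminal payoffs (S − K): max(10.57, 0) = 10.57, max(0, 0) = 0, max(-6.915, 0) = 0
Node u (S = 24.73): V_u = e^(−0.01)·[0.4707·10.5693 + 0.5293·0.0000] = 4.9252
Node d (S = 16.18): V_d = e^(−0.01)·[0.4707·0.0000 + 0.5293·0.0000] = 0.0000
Node 0 (S = 20): V_0 = e^(−0.01)·[0.4707·4.9252 + 0.5293·0.0000] = 2.2951

$2.30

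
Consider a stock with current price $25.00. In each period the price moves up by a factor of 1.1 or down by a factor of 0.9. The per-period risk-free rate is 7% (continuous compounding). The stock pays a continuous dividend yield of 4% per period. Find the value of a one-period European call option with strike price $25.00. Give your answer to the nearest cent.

$1.52

Per-period risk-free factor R = e^0.07 = 1.0725; dividend-adjusted growth = e^(0.07−0.04) = 1.0305.
Risk-neutral probability p = (1.0305 − 0.9)/(1.1 − 0.9) = 0.1305/0.2000 = 0.6523
Terminal stock prices: S_u = 27.5, S_d = 22.5
Terminal payoffs (S − K): max(2.5, 0) = 2.5, max(-2.5, 0) = 0
Node 0 (S = 25): V_0 = e^(−0.07)·[0.6523·2.5000 + 0.3477·0.0000] = 1.5204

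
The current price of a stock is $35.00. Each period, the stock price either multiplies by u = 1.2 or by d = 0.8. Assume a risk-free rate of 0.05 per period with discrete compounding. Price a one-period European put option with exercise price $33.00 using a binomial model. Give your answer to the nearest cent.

Risk-neutral probability p = (1 + 0.05 − 0.8)/(1.2 − 0.8) = 0.2500/0.4000 = 0.6250
Terminal stock prices: S_u = 42, S_d = 28
Terminal payoffs (K − S): max(-9, 0) = 0, max(5, 0) = 5
Node 0 (S = 35): V_0 = 1/1.05·[0.6250·0.0000 + 0.3750·5.0000] = 1.7857

$1.79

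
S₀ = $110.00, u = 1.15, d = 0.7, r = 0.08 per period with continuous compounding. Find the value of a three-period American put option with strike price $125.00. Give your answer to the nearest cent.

$15.00

Risk-neutral probability p = (e^0.08 − 0.7)/(1.15 − 0.7) = 0.3833/0.4500 = 0.8517
Terminal stock prices: S_uuu = 167.3, S_uud = 101.8, S_udd = 61.98, S_ddd = 37.73
Terminal payoffs (K − S): max(-42.3, 0) = 0, max(23.17, 0) = 23.17, max(63.02, 0) = 63.02, max(87.27, 0) = 87.27
Node uu (S = 145.5): continuation = e^(−0.08)·[0.8517·0.0000 + 0.1483·23.1675] = 3.1705; exercise value = 0.0000 ≤ continuation, so V_uu = 3.1705
Node ud (S = 88.55): continuation = e^(−0.08)·[0.8517·23.1675 + 0.1483·63.0150] = 26.8395; exercise value = 36.4500 > continuation, so V_ud = 36.4500 (exercise)
Node dd (S = 53.9): continuation = e^(−0.08)·[0.8517·63.0150 + 0.1483·87.2700] = 61.4895; exercise value = 71.1000 > continuation, so V_dd = 71.1000 (exercise)
Node u (S = 126.5): continuation = e^(−0.08)·[0.8517·3.1705 + 0.1483·36.4500] = 7.4812; exercise value = 0.0000 ≤ continuation, so V_u = 7.4812
Node d (S = 77): continuation = e^(−0.08)·[0.8517·36.4500 + 0.1483·71.1000] = 38.3895; exercise value = 48.0000 > continuation, so V_d = 48.0000 (exercise)
Node 0 (S = 110): continuation = e^(−0.08)·[0.8517·7.4812 + 0.1483·48.0000] = 12.4511; exercise value = 15.0000 > continuation, so V_0 = 15.0000 (exercise)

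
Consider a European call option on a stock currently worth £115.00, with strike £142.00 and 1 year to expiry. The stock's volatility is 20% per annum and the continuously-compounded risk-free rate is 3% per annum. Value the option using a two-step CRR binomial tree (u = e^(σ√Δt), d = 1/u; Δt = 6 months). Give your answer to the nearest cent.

£2.76

CRR parameters: u = e^(σ√Δt) = e^(0.2·√0.5) = 1.1519, d = 1/u = 0.8681
Per-period rate: rΔt = 0.03·0.5 = 0.015, so R = e^0.015 = 1.0151
Risk-neutral probability p = (e^0.015 − 0.8681)/(1.1519 − 0.8681) = 0.1470/0.2838 = 0.5180
Terminal stock prices: S_uu = 152.6, S_ud = 115, S_dd = 86.67
Terminal payoffs (S − K): max(10.59, 0) = 10.59, max(-27, 0) = 0, max(-55.33, 0) = 0
Node u (S = 132.5): V_u = e^(−0.015)·[0.5180·10.5931 + 0.4820·0.0000] = 5.4051
Node d (S = 99.83): V_d = e^(−0.015)·[0.5180·0.0000 + 0.4820·0.0000] = 0.0000
Node 0 (S = 115): V_0 = e^(−0.015)·[0.5180·5.4051 + 0.4820·0.0000] = 2.7579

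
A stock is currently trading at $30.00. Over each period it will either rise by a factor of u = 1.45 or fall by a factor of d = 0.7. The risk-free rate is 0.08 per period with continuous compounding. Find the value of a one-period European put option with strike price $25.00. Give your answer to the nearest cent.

$1.81

Risk-neutral probability p = (e^0.08 − 0.7)/(1.45 − 0.7) = 0.3833/0.7500 = 0.5110
Terminal stock prices: S_u = 43.5, S_d = 21
Terminal payoffs (K − S): max(-18.5, 0) = 0, max(4, 0) = 4
Node 0 (S = 30): V_0 = e^(−0.08)·[0.5110·0.0000 + 0.4890·4.0000] = 1.8054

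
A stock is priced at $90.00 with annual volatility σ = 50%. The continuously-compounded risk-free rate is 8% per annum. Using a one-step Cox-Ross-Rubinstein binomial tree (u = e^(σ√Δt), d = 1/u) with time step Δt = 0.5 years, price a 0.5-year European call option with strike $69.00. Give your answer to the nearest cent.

$26.67

CRR parameters: u = e^(σ√Δt) = e^(0.5·√0.5) = 1.4241, d = 1/u = 0.7022
Per-period rate: rΔt = 0.08·0.5 = 0.04, so R = e^0.04 = 1.0408
Risk-neutral probability p = (e^0.04 − 0.7022)/(1.4241 − 0.7022) = 0.3386/0.7219 = 0.4691
Terminal stock prices: S_u = 128.2, S_d = 63.2
Terminal payoffs (S − K): max(59.17, 0) = 59.17, max(-5.803, 0) = 0
Node 0 (S = 90): V_0 = e^(−0.04)·[0.4691·59.1707 + 0.5309·0.0000] = 26.6658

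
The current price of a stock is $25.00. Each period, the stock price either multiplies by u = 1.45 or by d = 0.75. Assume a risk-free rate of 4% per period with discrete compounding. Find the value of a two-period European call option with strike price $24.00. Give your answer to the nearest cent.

Risk-neutral probability p = (1 + 0.04 − 0.75)/(1.45 − 0.75) = 0.2900/0.7000 = 0.4143
Terminal stock prices: S_uu = 52.56, S_ud = 27.19, S_dd = 14.06
Terminal payoffs (S − K): max(28.56, 0) = 28.56, max(3.188, 0) = 3.188, max(-9.938, 0) = 0
Node u (S = 36.25): V_u = 1/1.04·[0.4143·28.5625 + 0.5857·3.1875] = 13.1731
Node d (S = 18.75): V_d = 1/1.04·[0.4143·3.1875 + 0.5857·0.0000] = 1.2697
Node 0 (S = 25): V_0 = 1/1.04·[0.4143·13.1731 + 0.5857·1.2697] = 5.9626

$5.96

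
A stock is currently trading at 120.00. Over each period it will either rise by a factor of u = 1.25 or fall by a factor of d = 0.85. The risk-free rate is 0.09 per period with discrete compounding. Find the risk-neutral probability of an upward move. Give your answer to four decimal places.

Risk-neutral probability p = (1 + 0.09 − 0.85)/(1.25 − 0.85) = 0.2400/0.4000 = 0.6000

p = 0.6000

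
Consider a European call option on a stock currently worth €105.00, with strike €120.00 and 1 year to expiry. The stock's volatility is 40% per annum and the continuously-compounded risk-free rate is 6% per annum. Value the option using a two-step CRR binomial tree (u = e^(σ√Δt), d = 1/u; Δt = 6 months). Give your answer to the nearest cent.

€14.24

CRR parameters: u = e^(σ√Δt) = e^(0.4·√0.5) = 1.3269, d = 1/u = 0.7536
Per-period rate: rΔt = 0.06·0.5 = 0.03, so R = e^0.03 = 1.0305
Risk-neutral probability p = (e^0.03 − 0.7536)/(1.3269 − 0.7536) = 0.2768/0.5733 = 0.4829
Terminal stock prices: S_uu = 184.9, S_ud = 105, S_dd = 59.64
Terminal payoffs (S − K): max(64.87, 0) = 64.87, max(-15, 0) = 0, max(-60.36, 0) = 0
Node u (S = 139.3): V_u = e^(−0.03)·[0.4829·64.8687 + 0.5171·0.0000] = 30.3982
Node d (S = 79.13): V_d = e^(−0.03)·[0.4829·0.0000 + 0.5171·0.0000] = 0.0000
Node 0 (S = 105): V_0 = e^(−0.03)·[0.4829·30.3982 + 0.5171·0.0000] = 14.2449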